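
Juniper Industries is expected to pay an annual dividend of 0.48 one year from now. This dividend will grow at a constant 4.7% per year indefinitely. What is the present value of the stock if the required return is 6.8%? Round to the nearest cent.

Growing perpetuity: P = D₁ / (r − g) = 0.4800 / (0.068 − 0.047) = 22.86

22.86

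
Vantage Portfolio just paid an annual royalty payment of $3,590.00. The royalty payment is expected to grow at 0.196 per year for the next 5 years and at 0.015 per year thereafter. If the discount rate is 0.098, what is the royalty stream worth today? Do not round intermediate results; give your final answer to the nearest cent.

$90685.21

D_1 = 4293.64000
D_2 = 5135.19344
D_3 = 6141.69135
D_4 = 7345.46286
D_5 = 8785.17358
Terminal value at year 5: TV = D_5×(1+g_2)/(r−g_2) = 8916.95118/0.083 = 107433.14679
P_0 = D_1/(1+r)^1 + D_2/(1+r)^2 + D_3/(1+r)^3 + D_4/(1+r)^4 + D_5/(1+r)^5 + TV/(1+r)^5
    = 3910.41894 + 4259.43630 + 4639.60457 + 5053.70406 + 5504.76326 + 67317.28565 = 90685.21278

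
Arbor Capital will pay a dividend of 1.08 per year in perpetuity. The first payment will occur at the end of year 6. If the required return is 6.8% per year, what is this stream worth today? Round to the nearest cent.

Value at end of year 5: C / r = 1.08 / 0.068 = 15.8824
Discount to today: PV = 15.8824 / (1 + 0.068)^5 = 15.8824 / 1.389493 = 11.43

11.43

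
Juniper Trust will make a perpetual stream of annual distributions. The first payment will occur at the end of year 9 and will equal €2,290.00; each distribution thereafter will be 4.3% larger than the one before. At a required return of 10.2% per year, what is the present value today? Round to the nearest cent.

Value at end of year 8: C₁ / (r − g) = €2,290.00 / (0.102 − 0.043) = €38,813.5593
Discount to today: PV = €38,813.5593 / (1 + 0.102)^8 = €38,813.5593 / 2.174967 = €17,845.58

€17845.58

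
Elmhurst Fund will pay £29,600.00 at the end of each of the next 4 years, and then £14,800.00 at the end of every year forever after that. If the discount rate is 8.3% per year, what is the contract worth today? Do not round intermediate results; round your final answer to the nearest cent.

PV of 4-year annuity: £29,600.00 × [1 − (1+0.083)^−4] / 0.083 = 97387.83155
Perpetuity value at year 4: £14,800.00 / 0.083 = 178313.25301
PV of perpetuity: 178313.25301 / (1+0.083)^4 = 129619.33724
Total PV = 97387.83155 + 129619.33724 = 227007.16878

£227007.17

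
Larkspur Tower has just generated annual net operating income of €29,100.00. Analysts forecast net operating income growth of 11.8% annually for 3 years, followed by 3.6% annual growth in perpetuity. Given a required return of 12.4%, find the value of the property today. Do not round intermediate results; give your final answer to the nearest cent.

D_1 = 32533.80000
D_2 = 36372.78840
D_3 = 40664.77743
Terminal value at year 3: TV = D_3×(1+g_2)/(r−g_2) = 42128.70942/0.088 = 478735.33430
P_0 = D_1/(1+r)^1 + D_2/(1+r)^2 + D_3/(1+r)^3 + TV/(1+r)^3
    = 28944.66192 + 28790.15305 + 28636.46896 + 337129.33911 = 423500.62304

€423500.62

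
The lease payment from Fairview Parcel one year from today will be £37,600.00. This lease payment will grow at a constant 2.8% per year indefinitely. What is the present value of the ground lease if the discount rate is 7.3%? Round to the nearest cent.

Growing perpetuity: P = D₁ / (r − g) = £37,600.0000 / (0.073 − 0.028) = £835,555.56

£835555.56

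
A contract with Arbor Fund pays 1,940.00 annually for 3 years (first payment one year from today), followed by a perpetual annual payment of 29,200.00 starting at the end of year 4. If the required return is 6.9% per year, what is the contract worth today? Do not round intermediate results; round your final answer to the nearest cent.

351518.64

PV of 3-year annuity: 1,940.00 × [1 − (1+0.069)^−3] / 0.069 = 5100.48923
Perpetuity value at year 3: 29,200.00 / 0.069 = 423188.40580
PV of perpetuity: 423188.40580 / (1+0.069)^3 = 346418.15559
Total PV = 5100.48923 + 346418.15559 = 351518.64482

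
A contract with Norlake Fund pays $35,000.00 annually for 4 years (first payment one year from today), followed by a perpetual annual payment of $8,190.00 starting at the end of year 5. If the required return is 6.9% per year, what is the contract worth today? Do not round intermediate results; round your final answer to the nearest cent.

PV of 4-year annuity: $35,000.00 × [1 − (1+0.069)^−4] / 0.069 = 118820.51966
Perpetuity value at year 4: $8,190.00 / 0.069 = 118695.65217
PV of perpetuity: 118695.65217 / (1+0.069)^4 = 90891.65057
Total PV = 118820.51966 + 90891.65057 = 209712.17024

$209712.17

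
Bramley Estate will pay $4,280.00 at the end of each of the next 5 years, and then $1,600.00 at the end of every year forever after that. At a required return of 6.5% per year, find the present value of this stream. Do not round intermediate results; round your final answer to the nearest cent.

$35752.61

PV of 5-year annuity: $4,280.00 × [1 − (1+0.065)^−5] / 0.065 = 17786.30800
Perpetuity value at year 5: $1,600.00 / 0.065 = 24615.38462
PV of perpetuity: 24615.38462 / (1+0.065)^5 = 17966.29751
Total PV = 17786.30800 + 17966.29751 = 35752.60551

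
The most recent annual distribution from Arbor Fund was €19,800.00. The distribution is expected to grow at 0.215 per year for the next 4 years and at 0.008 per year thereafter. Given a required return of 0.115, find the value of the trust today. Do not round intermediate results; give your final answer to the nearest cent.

D_1 = 24057.00000
D_2 = 29229.25500
D_3 = 35513.54482
D_4 = 43148.95696
Terminal value at year 4: TV = D_4×(1+g_2)/(r−g_2) = 43494.14862/0.107 = 406487.37026
P_0 = D_1/(1+r)^1 + D_2/(1+r)^2 + D_3/(1+r)^3 + D_4/(1+r)^4 + TV/(1+r)^4
    = 21575.78475 + 23510.83271 + 25619.42758 + 27917.13408 + 262995.05754 = 361618.23667

€361618.24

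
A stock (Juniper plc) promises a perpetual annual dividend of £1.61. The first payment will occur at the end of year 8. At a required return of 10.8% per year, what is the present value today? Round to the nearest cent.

£7.27

Value at end of year 7: C / r = £1.61 / 0.108 = £14.9074
Discount to today: PV = £14.9074 / (1 + 0.108)^7 = £14.9074 / 2.050115 = £7.27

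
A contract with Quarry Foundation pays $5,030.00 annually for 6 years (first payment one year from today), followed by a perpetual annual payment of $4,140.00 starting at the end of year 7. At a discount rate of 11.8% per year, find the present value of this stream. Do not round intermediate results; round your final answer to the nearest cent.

PV of 6-year annuity: $5,030.00 × [1 − (1+0.118)^−6] / 0.118 = 20798.05252
Perpetuity value at year 6: $4,140.00 / 0.118 = 35084.74576
PV of perpetuity: 35084.74576 / (1+0.118)^6 = 17966.66675
Total PV = 20798.05252 + 17966.66675 = 38764.71927

$38764.72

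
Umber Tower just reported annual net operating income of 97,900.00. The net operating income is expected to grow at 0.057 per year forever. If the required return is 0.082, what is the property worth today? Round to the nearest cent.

D₁ = D₀ × (1 + g) = 97,900.00 × 1.057 = 103,480.3000
Growing perpetuity: P = D₁ / (r − g) = 103,480.3000 / (0.082 − 0.057) = 4,139,212.00

4139212.00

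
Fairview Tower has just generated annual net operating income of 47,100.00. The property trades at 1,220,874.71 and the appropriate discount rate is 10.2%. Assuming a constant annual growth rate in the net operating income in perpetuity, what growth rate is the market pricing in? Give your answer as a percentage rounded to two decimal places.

6.11%

P = D₀(1+g)/(r−g) ⇒ P(r−g) = D₀(1+g) ⇒ g(P+D₀) = P·r − D₀
g = (P·r − D₀)/(P + D₀) = (1,220,874.71×0.102 − 47,100.00) / (1,220,874.71 + 47,100.00) = 0.061065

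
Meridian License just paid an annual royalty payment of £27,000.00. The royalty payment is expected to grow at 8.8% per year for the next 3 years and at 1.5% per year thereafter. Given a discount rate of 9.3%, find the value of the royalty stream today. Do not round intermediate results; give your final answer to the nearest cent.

£426807.59

D_1 = 29376.00000
D_2 = 31961.08800
D_3 = 34773.66374
Terminal value at year 3: TV = D_3×(1+g_2)/(r−g_2) = 35295.26870/0.078 = 452503.44487
P_0 = D_1/(1+r)^1 + D_2/(1+r)^2 + D_3/(1+r)^3 + TV/(1+r)^3
    = 26876.48673 + 26753.53849 + 26631.15268 + 346546.40981 = 426807.58771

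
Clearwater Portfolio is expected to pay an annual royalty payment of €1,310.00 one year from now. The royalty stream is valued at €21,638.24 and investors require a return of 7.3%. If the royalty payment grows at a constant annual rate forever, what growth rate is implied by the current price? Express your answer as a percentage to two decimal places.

P = D₁/(r−g) ⇒ g = r − D₁/P = 0.073 − €1,310.00/€21,638.24 = 0.012459

1.25%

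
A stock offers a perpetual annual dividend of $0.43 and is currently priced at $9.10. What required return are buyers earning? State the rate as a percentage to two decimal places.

4.73%

P = C/r ⇒ r = C/P = $0.43/$9.10 = 0.047253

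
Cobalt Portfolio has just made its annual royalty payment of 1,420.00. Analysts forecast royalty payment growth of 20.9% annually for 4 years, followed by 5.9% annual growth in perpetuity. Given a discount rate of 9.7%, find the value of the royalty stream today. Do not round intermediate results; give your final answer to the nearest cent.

D_1 = 1716.78000
D_2 = 2075.58702
D_3 = 2509.38471
D_4 = 3033.84611
Terminal value at year 4: TV = D_4×(1+g_2)/(r−g_2) = 3212.84303/0.038 = 84548.50083
P_0 = D_1/(1+r)^1 + D_2/(1+r)^2 + D_3/(1+r)^3 + D_4/(1+r)^4 + TV/(1+r)^4
    = 1564.97721 + 1724.75611 + 1900.84789 + 2094.91804 + 58382.05813 = 65667.55738

65667.56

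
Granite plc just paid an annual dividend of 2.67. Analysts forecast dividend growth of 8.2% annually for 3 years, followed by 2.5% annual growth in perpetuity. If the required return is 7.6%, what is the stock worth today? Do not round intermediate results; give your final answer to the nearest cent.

62.66

D_1 = 2.88894
D_2 = 3.12583
D_3 = 3.38215
Terminal value at year 3: TV = D_3×(1+g_2)/(r−g_2) = 3.46671/0.051 = 67.97461
P_0 = D_1/(1+r)^1 + D_2/(1+r)^2 + D_3/(1+r)^3 + TV/(1+r)^3
    = 2.68489 + 2.69986 + 2.71491 + 54.56447 = 62.66413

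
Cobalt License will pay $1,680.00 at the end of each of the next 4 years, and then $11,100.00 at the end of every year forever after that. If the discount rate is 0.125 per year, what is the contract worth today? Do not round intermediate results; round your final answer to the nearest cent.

PV of 4-year annuity: $1,680.00 × [1 − (1+0.125)^−4] / 0.125 = 5049.47417
Perpetuity value at year 4: $11,100.00 / 0.125 = 88800.00000
PV of perpetuity: 88800.00000 / (1+0.125)^4 = 55437.40283
Total PV = 5049.47417 + 55437.40283 = 60486.87700

$60486.88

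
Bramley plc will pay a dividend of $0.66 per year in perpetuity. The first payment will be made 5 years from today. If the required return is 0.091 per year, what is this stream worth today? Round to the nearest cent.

Value at end of year 4: C / r = $0.66 / 0.091 = $7.2527
Discount to today: PV = $7.2527 / (1 + 0.091)^4 = $7.2527 / 1.416769 = $5.12

$5.12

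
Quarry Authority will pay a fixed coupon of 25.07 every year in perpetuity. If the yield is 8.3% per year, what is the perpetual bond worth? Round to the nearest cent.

302.05

Level perpetuity: PV = C / r = 25.07 / 0.083 = 302.05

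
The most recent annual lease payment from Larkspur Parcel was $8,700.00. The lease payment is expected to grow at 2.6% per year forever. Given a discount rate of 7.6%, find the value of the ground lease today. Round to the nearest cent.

D₁ = D₀ × (1 + g) = $8,700.00 × 1.026 = $8,926.2000
Growing perpetuity: P = D₁ / (r − g) = $8,926.2000 / (0.076 − 0.026) = $178,524.00

$178524.00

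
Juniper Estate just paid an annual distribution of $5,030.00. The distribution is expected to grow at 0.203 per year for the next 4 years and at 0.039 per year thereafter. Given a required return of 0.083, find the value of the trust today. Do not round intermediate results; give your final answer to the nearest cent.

$207179.70

D_1 = 6051.09000
D_2 = 7279.46127
D_3 = 8757.19191
D_4 = 10534.90187
Terminal value at year 4: TV = D_4×(1+g_2)/(r−g_2) = 10945.76304/0.044 = 248767.34177
P_0 = D_1/(1+r)^1 + D_2/(1+r)^2 + D_3/(1+r)^3 + D_4/(1+r)^4 + TV/(1+r)^4
    = 5587.34072 + 6206.43664 + 6894.13046 + 7658.02303 + 180833.77103 = 207179.70188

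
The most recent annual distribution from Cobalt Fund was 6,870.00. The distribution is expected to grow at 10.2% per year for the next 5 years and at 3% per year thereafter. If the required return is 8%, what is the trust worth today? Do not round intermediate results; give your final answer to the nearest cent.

D_1 = 7570.74000
D_2 = 8342.95548
D_3 = 9193.93694
D_4 = 10131.71851
D_5 = 11165.15379
Terminal value at year 5: TV = D_5×(1+g_2)/(r−g_2) = 11500.10841/0.05 = 230002.16817
P_0 = D_1/(1+r)^1 + D_2/(1+r)^2 + D_3/(1+r)^3 + D_4/(1+r)^4 + D_5/(1+r)^5 + TV/(1+r)^5
    = 7009.94444 + 7152.73961 + 7298.44356 + 7447.11556 + 7598.81606 + 156535.61093 = 193042.67018

193042.67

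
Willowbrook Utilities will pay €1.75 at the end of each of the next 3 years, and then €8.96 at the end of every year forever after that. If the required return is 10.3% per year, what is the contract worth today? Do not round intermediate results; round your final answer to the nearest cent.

€69.15

PV of 3-year annuity: €1.75 × [1 − (1+0.103)^−3] / 0.103 = 4.32911
Perpetuity value at year 3: €8.96 / 0.103 = 86.99029
PV of perpetuity: 86.99029 / (1+0.103)^3 = 64.82526
Total PV = 4.32911 + 64.82526 = 69.15437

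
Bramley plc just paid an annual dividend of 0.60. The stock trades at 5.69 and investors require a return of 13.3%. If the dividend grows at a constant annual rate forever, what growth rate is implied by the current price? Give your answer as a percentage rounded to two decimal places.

P = D₀(1+g)/(r−g) ⇒ P(r−g) = D₀(1+g) ⇒ g(P+D₀) = P·r − D₀
g = (P·r − D₀)/(P + D₀) = (5.69×0.133 − 0.60) / (5.69 + 0.60) = 0.024924

2.49%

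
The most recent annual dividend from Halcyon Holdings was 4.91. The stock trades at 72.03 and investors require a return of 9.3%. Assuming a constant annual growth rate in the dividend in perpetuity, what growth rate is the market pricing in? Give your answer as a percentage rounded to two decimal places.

2.32%

P = D₀(1+g)/(r−g) ⇒ P(r−g) = D₀(1+g) ⇒ g(P+D₀) = P·r − D₀
g = (P·r − D₀)/(P + D₀) = (72.03×0.093 − 4.91) / (72.03 + 4.91) = 0.023249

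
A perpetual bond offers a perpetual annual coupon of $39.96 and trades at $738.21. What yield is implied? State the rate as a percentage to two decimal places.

P = C/r ⇒ r = C/P = $39.96/$738.21 = 0.054131

5.41%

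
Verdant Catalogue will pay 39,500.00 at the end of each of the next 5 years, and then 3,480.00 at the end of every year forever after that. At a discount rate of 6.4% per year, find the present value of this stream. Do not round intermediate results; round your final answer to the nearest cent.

204467.42

PV of 5-year annuity: 39,500.00 × [1 − (1+0.064)^−5] / 0.064 = 164593.30242
Perpetuity value at year 5: 3,480.00 / 0.064 = 54375.00000
PV of perpetuity: 54375.00000 / (1+0.064)^5 = 39874.12171
Total PV = 164593.30242 + 39874.12171 = 204467.42413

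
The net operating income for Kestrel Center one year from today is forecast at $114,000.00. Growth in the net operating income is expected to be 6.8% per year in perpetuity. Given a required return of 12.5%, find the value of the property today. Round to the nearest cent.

Growing perpetuity: P = D₁ / (r − g) = $114,000.0000 / (0.125 − 0.068) = $2,000,000.00

$2000000.00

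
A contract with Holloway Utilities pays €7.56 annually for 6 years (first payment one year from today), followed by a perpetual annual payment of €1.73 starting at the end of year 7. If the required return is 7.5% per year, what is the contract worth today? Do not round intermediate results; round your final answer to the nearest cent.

PV of 6-year annuity: €7.56 × [1 − (1+0.075)^−6] / 0.075 = 35.48548
Perpetuity value at year 6: €1.73 / 0.075 = 23.06667
PV of perpetuity: 23.06667 / (1+0.075)^6 = 14.94631
Total PV = 35.48548 + 14.94631 = 50.43179

€50.43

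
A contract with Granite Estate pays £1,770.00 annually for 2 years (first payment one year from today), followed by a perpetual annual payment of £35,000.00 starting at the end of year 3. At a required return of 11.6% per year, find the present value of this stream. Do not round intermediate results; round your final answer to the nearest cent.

£245267.16

PV of 2-year annuity: £1,770.00 × [1 − (1+0.116)^−2] / 0.116 = 3007.18773
Perpetuity value at year 2: £35,000.00 / 0.116 = 301724.13793
PV of perpetuity: 301724.13793 / (1+0.116)^2 = 242259.97380
Total PV = 3007.18773 + 242259.97380 = 245267.16153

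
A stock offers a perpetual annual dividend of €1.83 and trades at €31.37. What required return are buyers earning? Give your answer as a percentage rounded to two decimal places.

P = C/r ⇒ r = C/P = €1.83/€31.37 = 0.058336

5.83%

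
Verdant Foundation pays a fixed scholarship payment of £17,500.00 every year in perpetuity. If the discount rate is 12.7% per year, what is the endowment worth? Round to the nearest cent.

£137795.28

Level perpetuity: PV = C / r = £17,500.00 / 0.127 = £137,795.28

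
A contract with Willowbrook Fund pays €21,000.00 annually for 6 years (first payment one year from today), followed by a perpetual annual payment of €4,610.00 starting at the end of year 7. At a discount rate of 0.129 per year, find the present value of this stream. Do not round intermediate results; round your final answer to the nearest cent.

€101439.14

PV of 6-year annuity: €21,000.00 × [1 − (1+0.129)^−6] / 0.129 = 84182.84499
Perpetuity value at year 6: €4,610.00 / 0.129 = 35736.43411
PV of perpetuity: 35736.43411 / (1+0.129)^6 = 17256.29528
Total PV = 84182.84499 + 17256.29528 = 101439.14027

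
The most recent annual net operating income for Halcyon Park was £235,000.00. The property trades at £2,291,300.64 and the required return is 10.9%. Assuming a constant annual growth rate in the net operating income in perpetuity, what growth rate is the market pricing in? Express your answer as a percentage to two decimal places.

P = D₀(1+g)/(r−g) ⇒ P(r−g) = D₀(1+g) ⇒ g(P+D₀) = P·r − D₀
g = (P·r − D₀)/(P + D₀) = (£2,291,300.64×0.109 − £235,000.00) / (£2,291,300.64 + £235,000.00) = 0.005839

0.58%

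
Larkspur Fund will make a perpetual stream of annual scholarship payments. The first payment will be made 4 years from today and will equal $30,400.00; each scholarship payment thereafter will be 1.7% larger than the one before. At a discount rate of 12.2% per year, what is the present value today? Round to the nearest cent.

Value at end of year 3: C₁ / (r − g) = $30,400.00 / (0.122 − 0.017) = $289,523.8095
Discount to today: PV = $289,523.8095 / (1 + 0.122)^3 = $289,523.8095 / 1.412468 = $204,977.27

$204977.27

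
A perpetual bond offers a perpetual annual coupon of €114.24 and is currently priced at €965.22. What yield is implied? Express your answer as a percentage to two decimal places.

11.84%

P = C/r ⇒ r = C/P = €114.24/€965.22 = 0.118356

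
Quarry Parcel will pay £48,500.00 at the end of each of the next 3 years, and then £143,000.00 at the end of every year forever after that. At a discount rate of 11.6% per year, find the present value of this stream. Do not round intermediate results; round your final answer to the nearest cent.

£1004216.29

PV of 3-year annuity: £48,500.00 × [1 − (1+0.116)^−3] / 0.116 = 117294.21301
Perpetuity value at year 3: £143,000.00 / 0.116 = 1232758.62069
PV of perpetuity: 1232758.62069 / (1+0.116)^3 = 886922.07511
Total PV = 117294.21301 + 886922.07511 = 1004216.28812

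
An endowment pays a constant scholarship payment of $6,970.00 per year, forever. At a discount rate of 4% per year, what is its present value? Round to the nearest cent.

$174250.00

Level perpetuity: PV = C / r = $6,970.00 / 0.04 = $174,250.00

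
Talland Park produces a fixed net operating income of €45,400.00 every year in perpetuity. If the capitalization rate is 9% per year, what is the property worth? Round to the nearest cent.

Level perpetuity: PV = C / r = €45,400.00 / 0.09 = €504,444.44

€504444.44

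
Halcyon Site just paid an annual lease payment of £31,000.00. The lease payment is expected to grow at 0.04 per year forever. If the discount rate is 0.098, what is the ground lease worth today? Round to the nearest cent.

D₁ = D₀ × (1 + g) = £31,000.00 × 1.04 = £32,240.0000
Growing perpetuity: P = D₁ / (r − g) = £32,240.0000 / (0.098 − 0.04) = £555,862.07

£555862.07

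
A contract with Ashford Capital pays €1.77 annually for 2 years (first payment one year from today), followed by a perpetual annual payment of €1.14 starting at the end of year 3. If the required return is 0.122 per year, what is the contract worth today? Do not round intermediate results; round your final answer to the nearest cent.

€10.41

PV of 2-year annuity: €1.77 × [1 − (1+0.122)^−2] / 0.122 = 2.98355
Perpetuity value at year 2: €1.14 / 0.122 = 9.34426
PV of perpetuity: 9.34426 / (1+0.122)^2 = 7.42266
Total PV = 2.98355 + 7.42266 = 10.40620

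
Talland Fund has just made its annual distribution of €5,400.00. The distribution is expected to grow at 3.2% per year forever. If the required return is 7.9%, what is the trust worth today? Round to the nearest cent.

€118570.21

D₁ = D₀ × (1 + g) = €5,400.00 × 1.032 = €5,572.8000
Growing perpetuity: P = D₁ / (r − g) = €5,572.8000 / (0.079 − 0.032) = €118,570.21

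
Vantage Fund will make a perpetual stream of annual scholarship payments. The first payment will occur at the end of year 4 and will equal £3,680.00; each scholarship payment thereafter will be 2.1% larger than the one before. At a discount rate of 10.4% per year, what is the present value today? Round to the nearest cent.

£32950.54

Value at end of year 3: C₁ / (r − g) = £3,680.00 / (0.104 − 0.021) = £44,337.3494
Discount to today: PV = £44,337.3494 / (1 + 0.104)^3 = £44,337.3494 / 1.345573 = £32,950.54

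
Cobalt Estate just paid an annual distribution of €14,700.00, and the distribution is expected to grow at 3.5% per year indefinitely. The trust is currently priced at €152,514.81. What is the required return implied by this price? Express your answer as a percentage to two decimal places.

13.48%

D₁ = €14,700.00 × 1.035 = €15,214.5000
P = D₁/(r − g) ⇒ r = D₁/P + g = €15,214.5000/€152,514.81 + 0.035 = 0.099758 + 0.035 = 0.134758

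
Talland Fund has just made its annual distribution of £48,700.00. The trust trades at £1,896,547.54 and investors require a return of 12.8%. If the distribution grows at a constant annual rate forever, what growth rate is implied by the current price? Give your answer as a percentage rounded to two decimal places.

9.98%

P = D₀(1+g)/(r−g) ⇒ P(r−g) = D₀(1+g) ⇒ g(P+D₀) = P·r − D₀
g = (P·r − D₀)/(P + D₀) = (£1,896,547.54×0.128 − £48,700.00) / (£1,896,547.54 + £48,700.00) = 0.099760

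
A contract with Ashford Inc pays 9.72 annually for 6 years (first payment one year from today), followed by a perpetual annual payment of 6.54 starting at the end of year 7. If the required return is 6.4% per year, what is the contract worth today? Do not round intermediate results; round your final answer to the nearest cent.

117.63

PV of 6-year annuity: 9.72 × [1 − (1+0.064)^−6] / 0.064 = 47.20155
Perpetuity value at year 6: 6.54 / 0.064 = 102.18750
PV of perpetuity: 102.18750 / (1+0.064)^6 = 70.42843
Total PV = 47.20155 + 70.42843 = 117.62998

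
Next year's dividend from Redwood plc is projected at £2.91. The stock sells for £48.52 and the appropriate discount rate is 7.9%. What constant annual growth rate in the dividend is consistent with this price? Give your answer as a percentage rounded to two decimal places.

P = D₁/(r−g) ⇒ g = r − D₁/P = 0.079 − £2.91/£48.52 = 0.019025

1.90%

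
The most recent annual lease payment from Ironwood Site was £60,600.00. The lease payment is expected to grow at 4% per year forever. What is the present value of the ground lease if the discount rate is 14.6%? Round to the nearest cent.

£594566.04

D₁ = D₀ × (1 + g) = £60,600.00 × 1.04 = £63,024.0000
Growing perpetuity: P = D₁ / (r − g) = £63,024.0000 / (0.146 − 0.04) = £594,566.04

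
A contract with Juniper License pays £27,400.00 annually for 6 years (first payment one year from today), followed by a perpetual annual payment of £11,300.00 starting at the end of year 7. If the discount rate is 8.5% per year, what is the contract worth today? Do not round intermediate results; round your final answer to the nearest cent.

PV of 6-year annuity: £27,400.00 × [1 − (1+0.085)^−6] / 0.085 = 124768.28845
Perpetuity value at year 6: £11,300.00 / 0.085 = 132941.17647
PV of perpetuity: 132941.17647 / (1+0.085)^6 = 81485.64145
Total PV = 124768.28845 + 81485.64145 = 206253.92990

£206253.93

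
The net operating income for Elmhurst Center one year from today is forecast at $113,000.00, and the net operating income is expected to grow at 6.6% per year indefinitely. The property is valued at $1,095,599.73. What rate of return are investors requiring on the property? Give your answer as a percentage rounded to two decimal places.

16.91%

P = D₁/(r − g) ⇒ r = D₁/P + g = $113,000.0000/$1,095,599.73 + 0.066 = 0.103140 + 0.066 = 0.169140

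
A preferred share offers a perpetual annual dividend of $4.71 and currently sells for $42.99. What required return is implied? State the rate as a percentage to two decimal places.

10.96%

P = C/r ⇒ r = C/P = $4.71/$42.99 = 0.109560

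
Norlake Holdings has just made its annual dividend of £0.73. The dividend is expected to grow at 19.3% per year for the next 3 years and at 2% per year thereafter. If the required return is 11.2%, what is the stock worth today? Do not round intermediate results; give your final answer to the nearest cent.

D_1 = 0.87089
D_2 = 1.03897
D_3 = 1.23949
Terminal value at year 3: TV = D_3×(1+g_2)/(r−g_2) = 1.26428/0.092 = 13.74221
P_0 = D_1/(1+r)^1 + D_2/(1+r)^2 + D_3/(1+r)^3 + TV/(1+r)^3
    = 0.78317 + 0.84022 + 0.90143 + 9.99407 = 12.51889

£12.52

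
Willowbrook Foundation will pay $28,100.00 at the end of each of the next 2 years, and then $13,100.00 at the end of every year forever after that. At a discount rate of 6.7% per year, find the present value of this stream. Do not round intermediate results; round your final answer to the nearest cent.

$222755.85

PV of 2-year annuity: $28,100.00 × [1 − (1+0.067)^−2] / 0.067 = 51017.35722
Perpetuity value at year 2: $13,100.00 / 0.067 = 195522.38806
PV of perpetuity: 195522.38806 / (1+0.067)^2 = 171738.49555
Total PV = 51017.35722 + 171738.49555 = 222755.85277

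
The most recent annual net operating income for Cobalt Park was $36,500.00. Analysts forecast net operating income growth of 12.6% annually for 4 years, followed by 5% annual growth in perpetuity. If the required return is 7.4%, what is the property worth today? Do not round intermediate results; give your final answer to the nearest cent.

$2093882.54

D_1 = 41099.00000
D_2 = 46277.47400
D_3 = 52108.43572
D_4 = 58674.09863
Terminal value at year 4: TV = D_4×(1+g_2)/(r−g_2) = 61607.80356/0.024 = 2566991.81485
P_0 = D_1/(1+r)^1 + D_2/(1+r)^2 + D_3/(1+r)^3 + D_4/(1+r)^4 + TV/(1+r)^4
    = 38267.22533 + 40120.01463 + 42062.51069 + 44099.05683 + 1929333.73624 = 2093882.54372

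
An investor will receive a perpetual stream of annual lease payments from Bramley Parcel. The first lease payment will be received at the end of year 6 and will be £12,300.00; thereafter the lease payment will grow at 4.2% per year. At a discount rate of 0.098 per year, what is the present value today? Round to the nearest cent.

£137627.55

Value at end of year 5: C₁ / (r − g) = £12,300.00 / (0.098 − 0.042) = £219,642.8571
Discount to today: PV = £219,642.8571 / (1 + 0.098)^5 = £219,642.8571 / 1.595922 = £137,627.55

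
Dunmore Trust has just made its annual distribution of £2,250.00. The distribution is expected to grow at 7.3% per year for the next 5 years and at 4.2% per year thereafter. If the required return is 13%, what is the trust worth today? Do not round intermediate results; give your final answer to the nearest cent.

£30224.96

D_1 = 2414.25000
D_2 = 2590.49025
D_3 = 2779.59604
D_4 = 2982.50655
D_5 = 3200.22953
Terminal value at year 5: TV = D_5×(1+g_2)/(r−g_2) = 3334.63917/0.088 = 37893.62690
P_0 = D_1/(1+r)^1 + D_2/(1+r)^2 + D_3/(1+r)^3 + D_4/(1+r)^4 + D_5/(1+r)^5 + TV/(1+r)^5
    = 2136.50442 + 2028.73385 + 1926.39949 + 1829.22712 + 1736.95637 + 20567.14251 = 30224.96376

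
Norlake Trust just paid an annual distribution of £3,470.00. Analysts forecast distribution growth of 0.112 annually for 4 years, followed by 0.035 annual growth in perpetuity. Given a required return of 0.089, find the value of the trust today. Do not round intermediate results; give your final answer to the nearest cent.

D_1 = 3858.64000
D_2 = 4290.80768
D_3 = 4771.37814
D_4 = 5305.77249
Terminal value at year 4: TV = D_4×(1+g_2)/(r−g_2) = 5491.47453/0.054 = 101693.97276
P_0 = D_1/(1+r)^1 + D_2/(1+r)^2 + D_3/(1+r)^3 + D_4/(1+r)^4 + TV/(1+r)^4
    = 3543.28742 + 3618.12269 + 3694.53851 + 3772.56824 + 72307.55802 = 86936.07488

£86936.07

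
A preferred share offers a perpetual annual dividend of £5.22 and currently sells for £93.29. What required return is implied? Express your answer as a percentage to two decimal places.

5.60%

P = C/r ⇒ r = C/P = £5.22/£93.29 = 0.055955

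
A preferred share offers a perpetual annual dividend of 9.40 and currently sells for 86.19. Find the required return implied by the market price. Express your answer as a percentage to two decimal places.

P = C/r ⇒ r = C/P = 9.40/86.19 = 0.109061

10.91%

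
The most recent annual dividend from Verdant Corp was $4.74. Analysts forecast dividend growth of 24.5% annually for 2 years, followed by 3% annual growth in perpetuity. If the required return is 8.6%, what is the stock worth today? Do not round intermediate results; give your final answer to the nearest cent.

D_1 = 5.90130
D_2 = 7.34712
Terminal value at year 2: TV = D_2×(1+g_2)/(r−g_2) = 7.56753/0.056 = 135.13450
P_0 = D_1/(1+r)^1 + D_2/(1+r)^2 + TV/(1+r)^2
    = 5.43398 + 6.22956 + 114.57941 = 126.24295

$126.24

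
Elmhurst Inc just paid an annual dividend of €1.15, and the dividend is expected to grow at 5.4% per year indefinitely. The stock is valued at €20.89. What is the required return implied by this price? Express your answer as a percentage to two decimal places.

11.20%

D₁ = €1.15 × 1.054 = €1.2121
P = D₁/(r − g) ⇒ r = D₁/P + g = €1.2121/€20.89 + 0.054 = 0.058023 + 0.054 = 0.112023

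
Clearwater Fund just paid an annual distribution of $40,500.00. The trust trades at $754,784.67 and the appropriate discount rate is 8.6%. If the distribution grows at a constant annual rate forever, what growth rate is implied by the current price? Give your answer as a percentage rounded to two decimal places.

3.07%

P = D₀(1+g)/(r−g) ⇒ P(r−g) = D₀(1+g) ⇒ g(P+D₀) = P·r − D₀
g = (P·r − D₀)/(P + D₀) = ($754,784.67×0.086 − $40,500.00) / ($754,784.67 + $40,500.00) = 0.030695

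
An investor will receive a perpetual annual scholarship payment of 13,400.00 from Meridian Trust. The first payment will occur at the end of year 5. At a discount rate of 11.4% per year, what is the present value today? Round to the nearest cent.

Value at end of year 4: C / r = 13,400.00 / 0.114 = 117,543.8596
Discount to today: PV = 117,543.8596 / (1 + 0.114)^4 = 117,543.8596 / 1.540071 = 76,323.66

76323.66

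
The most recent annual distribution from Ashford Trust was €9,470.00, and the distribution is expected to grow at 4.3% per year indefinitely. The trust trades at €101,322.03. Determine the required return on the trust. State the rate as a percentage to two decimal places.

D₁ = €9,470.00 × 1.043 = €9,877.2100
P = D₁/(r − g) ⇒ r = D₁/P + g = €9,877.2100/€101,322.03 + 0.043 = 0.097483 + 0.043 = 0.140483

14.05%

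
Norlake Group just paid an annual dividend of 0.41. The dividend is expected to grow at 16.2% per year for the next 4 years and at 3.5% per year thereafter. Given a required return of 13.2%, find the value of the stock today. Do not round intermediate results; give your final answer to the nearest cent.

D_1 = 0.47642
D_2 = 0.55360
D_3 = 0.64328
D_4 = 0.74750
Terminal value at year 4: TV = D_4×(1+g_2)/(r−g_2) = 0.77366/0.097 = 7.97585
P_0 = D_1/(1+r)^1 + D_2/(1+r)^2 + D_3/(1+r)^3 + D_4/(1+r)^4 + TV/(1+r)^4
    = 0.42087 + 0.43202 + 0.44347 + 0.45522 + 4.85726 = 6.60883

6.61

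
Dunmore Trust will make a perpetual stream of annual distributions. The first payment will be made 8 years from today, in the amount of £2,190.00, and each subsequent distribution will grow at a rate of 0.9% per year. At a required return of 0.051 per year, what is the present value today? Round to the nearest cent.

Value at end of year 7: C₁ / (r − g) = £2,190.00 / (0.051 − 0.009) = £52,142.8571
Discount to today: PV = £52,142.8571 / (1 + 0.051)^7 = £52,142.8571 / 1.416508 = £36,810.85

£36810.85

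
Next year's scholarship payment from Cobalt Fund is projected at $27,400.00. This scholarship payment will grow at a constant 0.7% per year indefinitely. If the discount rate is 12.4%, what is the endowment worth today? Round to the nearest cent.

Growing perpetuity: P = D₁ / (r − g) = $27,400.0000 / (0.124 − 0.007) = $234,188.03

$234188.03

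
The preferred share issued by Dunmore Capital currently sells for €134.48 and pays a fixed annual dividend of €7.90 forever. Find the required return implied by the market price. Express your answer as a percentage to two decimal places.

5.87%

P = C/r ⇒ r = C/P = €7.90/€134.48 = 0.058745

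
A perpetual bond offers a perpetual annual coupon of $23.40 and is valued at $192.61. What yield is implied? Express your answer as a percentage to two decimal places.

12.15%

P = C/r ⇒ r = C/P = $23.40/$192.61 = 0.121489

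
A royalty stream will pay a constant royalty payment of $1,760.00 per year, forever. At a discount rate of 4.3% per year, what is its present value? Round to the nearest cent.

$40930.23

Level perpetuity: PV = C / r = $1,760.00 / 0.043 = $40,930.23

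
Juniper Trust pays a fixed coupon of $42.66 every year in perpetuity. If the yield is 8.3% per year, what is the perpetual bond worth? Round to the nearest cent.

Level perpetuity: PV = C / r = $42.66 / 0.083 = $513.98

$513.98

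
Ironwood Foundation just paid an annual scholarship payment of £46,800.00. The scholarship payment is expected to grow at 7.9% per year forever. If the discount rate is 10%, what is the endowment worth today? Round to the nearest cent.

£2404628.57

D₁ = D₀ × (1 + g) = £46,800.00 × 1.079 = £50,497.2000
Growing perpetuity: P = D₁ / (r − g) = £50,497.2000 / (0.1 − 0.079) = £2,404,628.57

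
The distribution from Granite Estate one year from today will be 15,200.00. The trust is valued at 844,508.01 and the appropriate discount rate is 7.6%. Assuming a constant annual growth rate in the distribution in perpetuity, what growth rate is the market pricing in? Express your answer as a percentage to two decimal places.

5.80%

P = D₁/(r−g) ⇒ g = r − D₁/P = 0.076 − 15,200.00/844,508.01 = 0.058001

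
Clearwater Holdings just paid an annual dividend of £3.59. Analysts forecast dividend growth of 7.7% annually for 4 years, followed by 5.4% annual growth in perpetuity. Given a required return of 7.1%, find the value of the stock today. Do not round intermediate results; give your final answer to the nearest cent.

£242.17

D_1 = 3.86643
D_2 = 4.16415
D_3 = 4.48478
D_4 = 4.83011
Terminal value at year 4: TV = D_4×(1+g_2)/(r−g_2) = 5.09094/0.017 = 299.46699
P_0 = D_1/(1+r)^1 + D_2/(1+r)^2 + D_3/(1+r)^3 + D_4/(1+r)^4 + TV/(1+r)^4
    = 3.61011 + 3.63034 + 3.65067 + 3.67113 + 227.60986 = 242.17211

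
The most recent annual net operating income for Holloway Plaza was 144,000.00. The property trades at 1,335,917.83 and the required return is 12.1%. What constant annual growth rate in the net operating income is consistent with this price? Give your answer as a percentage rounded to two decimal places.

P = D₀(1+g)/(r−g) ⇒ P(r−g) = D₀(1+g) ⇒ g(P+D₀) = P·r − D₀
g = (P·r − D₀)/(P + D₀) = (1,335,917.83×0.121 − 144,000.00) / (1,335,917.83 + 144,000.00) = 0.011924

1.19%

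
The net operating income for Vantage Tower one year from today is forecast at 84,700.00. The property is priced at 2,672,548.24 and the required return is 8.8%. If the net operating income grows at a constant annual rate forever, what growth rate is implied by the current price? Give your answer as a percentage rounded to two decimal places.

P = D₁/(r−g) ⇒ g = r − D₁/P = 0.088 − 84,700.00/2,672,548.24 = 0.056307

5.63%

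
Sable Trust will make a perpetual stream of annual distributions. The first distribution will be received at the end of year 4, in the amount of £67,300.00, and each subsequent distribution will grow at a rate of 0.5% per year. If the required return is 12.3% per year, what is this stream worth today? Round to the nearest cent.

£402711.27

Value at end of year 3: C₁ / (r − g) = £67,300.00 / (0.123 − 0.005) = £570,338.9831
Discount to today: PV = £570,338.9831 / (1 + 0.123)^3 = £570,338.9831 / 1.416248 = £402,711.27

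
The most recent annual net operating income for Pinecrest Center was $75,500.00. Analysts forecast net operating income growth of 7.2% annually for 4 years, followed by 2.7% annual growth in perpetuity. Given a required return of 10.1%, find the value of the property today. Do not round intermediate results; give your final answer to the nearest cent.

$1224336.92

D_1 = 80936.00000
D_2 = 86763.39200
D_3 = 93010.35622
D_4 = 99707.10187
Terminal value at year 4: TV = D_4×(1+g_2)/(r−g_2) = 102399.19362/0.074 = 1383772.88679
P_0 = D_1/(1+r)^1 + D_2/(1+r)^2 + D_3/(1+r)^3 + D_4/(1+r)^4 + TV/(1+r)^4
    = 73511.35332 + 71575.08697 + 69689.82128 + 67854.21291 + 941706.44134 = 1224336.91582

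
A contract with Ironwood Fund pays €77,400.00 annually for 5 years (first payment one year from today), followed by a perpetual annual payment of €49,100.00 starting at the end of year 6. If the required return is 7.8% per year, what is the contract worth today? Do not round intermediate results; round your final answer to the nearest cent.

€743079.01

PV of 5-year annuity: €77,400.00 × [1 − (1+0.078)^−5] / 0.078 = 310671.63816
Perpetuity value at year 5: €49,100.00 / 0.078 = 629487.17949
PV of perpetuity: 629487.17949 / (1+0.078)^5 = 432407.36768
Total PV = 310671.63816 + 432407.36768 = 743079.00584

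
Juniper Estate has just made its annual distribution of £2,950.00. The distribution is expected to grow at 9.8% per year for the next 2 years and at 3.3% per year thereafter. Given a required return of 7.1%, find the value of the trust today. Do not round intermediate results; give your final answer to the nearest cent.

£90412.74

D_1 = 3239.10000
D_2 = 3556.53180
Terminal value at year 2: TV = D_2×(1+g_2)/(r−g_2) = 3673.89735/0.038 = 96681.50919
P_0 = D_1/(1+r)^1 + D_2/(1+r)^2 + TV/(1+r)^2
    = 3024.36975 + 3100.61436 + 84287.75362 = 90412.73773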